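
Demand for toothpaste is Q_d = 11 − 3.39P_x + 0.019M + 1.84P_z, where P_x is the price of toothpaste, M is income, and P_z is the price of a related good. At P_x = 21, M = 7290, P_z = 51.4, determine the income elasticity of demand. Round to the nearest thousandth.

0.801

At the given point, Q_d = 11 − 3.39(21) + 0.019(7290) + 1.84(51.4) = 11 − 71.19 + 138.51 + 94.576 = 172.896.
∂Q_d/∂M = +0.019, so E_I = 0.019·(7290/172.896) ≈ 0.801.
E_I ∈ (0,1): normal good (necessity).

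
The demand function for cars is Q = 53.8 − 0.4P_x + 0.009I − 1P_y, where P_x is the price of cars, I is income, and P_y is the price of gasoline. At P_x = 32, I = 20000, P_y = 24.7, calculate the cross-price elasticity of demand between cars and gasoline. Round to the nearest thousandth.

At the given point, Q = 53.8 − 0.4(32) + 0.009(20000) − 1(24.7) = 53.8 − 12.8 + 180 − 24.7 = 196.3.
∂Q/∂P_y = −1, so E_xy = -1·(24.7/196.3) ≈ -0.126.
E_xy < 0: the goods are complements.

-0.126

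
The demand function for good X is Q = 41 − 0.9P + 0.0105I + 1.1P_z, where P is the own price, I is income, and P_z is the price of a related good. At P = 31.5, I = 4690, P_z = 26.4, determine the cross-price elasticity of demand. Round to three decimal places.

Substituting, Q = 41 − 0.9(31.5) + 0.0105(4690) + 1.1(26.4) = 41 − 28.35 + 49.245 + 29.04 = 90.935.
∂Q/∂P_z = +1.1, so E_xy = 1.1·(26.4/90.935) ≈ 0.319.
E_xy > 0: the goods are substitutes.

0.319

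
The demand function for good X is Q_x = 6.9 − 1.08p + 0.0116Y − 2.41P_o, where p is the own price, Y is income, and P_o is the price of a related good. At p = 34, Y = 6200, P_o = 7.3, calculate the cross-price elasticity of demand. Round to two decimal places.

-0.72

Substituting, Q_x = 6.9 − 1.08(34) + 0.0116(6200) − 2.41(7.3) = 6.9 − 36.72 + 71.92 − 17.593 = 24.507.
∂Q_x/∂P_o = −2.41, so E_xy = -2.41·(7.3/24.507) ≈ -0.72.
E_xy < 0: the goods are complements.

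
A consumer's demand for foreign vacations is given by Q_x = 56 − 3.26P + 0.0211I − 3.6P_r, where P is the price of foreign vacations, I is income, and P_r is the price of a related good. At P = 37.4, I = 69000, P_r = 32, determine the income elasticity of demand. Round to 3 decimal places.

1.142

Q_x = 56 − 3.26(37.4) + 0.0211(69000) − 3.6(32) = 56 − 121.924 + 1455.9 − 115.2 = 1274.776.
∂Q_x/∂I = +0.0211, so E_I = 0.0211·(69000/1274.776) ≈ 1.142.
E_I > 1: normal good (luxury).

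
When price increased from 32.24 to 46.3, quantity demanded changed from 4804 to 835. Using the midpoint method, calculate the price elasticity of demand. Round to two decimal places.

-3.93

%ΔQ = (835 − 4804)/[(4804 + 835)/2] = -3969/2819.5 ≈ -1.4077.
%Δp = (46.3 − 32.24)/[(32.24 + 46.3)/2] = 14.06/39.27 ≈ 0.3580.
Arc elasticity E = %ΔQ/%Δp ≈ -1.4077/0.3580 ≈ -3.93.
|E| > 1: demand is elastic over this range.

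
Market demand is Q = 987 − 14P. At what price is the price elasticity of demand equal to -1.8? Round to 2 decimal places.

45.32

Set −bP/(a − bP) = −1.8 ⇒ bP = 1.8(a − bP) ⇒ bP(1+1.8) = 1.8·a.
P = 1.8·987/(14·2.8) ≈ 45.32.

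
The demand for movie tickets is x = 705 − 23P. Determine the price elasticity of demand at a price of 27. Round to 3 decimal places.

At P = 27, x = 84.
dx/dP = −23.
Point elasticity E = (dx/dP)·(P/x) = -23 × 27/84 ≈ -7.393.
|E| > 1, so demand is elastic at this price.

-7.393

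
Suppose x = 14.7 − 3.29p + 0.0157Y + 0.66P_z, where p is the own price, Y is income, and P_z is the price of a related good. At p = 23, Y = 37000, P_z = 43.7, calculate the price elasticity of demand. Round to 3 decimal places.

x = 14.7 − 3.29(23) + 0.0157(37000) + 0.66(43.7) = 14.7 − 75.67 + 580.9 + 28.842 = 548.772.
∂x/∂p = −3.29, so E_p = (−3.29)·(23/548.772) ≈ -0.138.
|E_p| < 1: demand is inelastic.

-0.138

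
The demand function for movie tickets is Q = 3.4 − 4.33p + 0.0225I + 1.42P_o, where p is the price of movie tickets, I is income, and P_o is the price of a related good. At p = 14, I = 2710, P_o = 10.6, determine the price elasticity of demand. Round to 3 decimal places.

First evaluate Q: 3.4 − 4.33(14) + 0.0225(2710) + 1.42(10.6) = 3.4 − 60.62 + 60.975 + 15.052 = 18.807.
∂Q/∂p = −4.33, so E_p = (−4.33)·(14/18.807) ≈ -3.223.
|E_p| > 1: demand is elastic.

-3.223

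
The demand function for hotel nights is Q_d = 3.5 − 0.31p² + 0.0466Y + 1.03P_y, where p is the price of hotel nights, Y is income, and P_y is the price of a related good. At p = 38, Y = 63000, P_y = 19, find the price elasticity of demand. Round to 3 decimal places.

-0.357

Q_d = 3.5 − 0.31(38)² + 0.0466(63000) + 1.03(19) = 3.5 − 447.64 + 2935.8 + 19.57 = 2511.23.
∂Q_d/∂p = −2·0.31·p = -23.56, so E_p = -23.56·(38/2511.23) ≈ -0.357.
|E_p| < 1: demand is inelastic.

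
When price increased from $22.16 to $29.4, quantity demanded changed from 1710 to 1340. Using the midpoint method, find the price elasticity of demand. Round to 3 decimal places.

-0.864

%ΔQ = (1340 − 1710)/[(1710 + 1340)/2] = -370/1525 ≈ -0.2426.
%ΔP = (29.4 − 22.16)/[(22.16 + 29.4)/2] = 7.24/25.78 ≈ 0.2808.
Arc elasticity E = %ΔQ/%ΔP ≈ -0.2426/0.2808 ≈ -0.864.
|E| < 1: demand is inelastic over this range.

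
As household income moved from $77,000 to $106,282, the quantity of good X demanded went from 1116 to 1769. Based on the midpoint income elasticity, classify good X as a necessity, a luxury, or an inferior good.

luxury

%ΔQ = (1769 − 1116)/[(1116+1769)/2] = 653/1442.5 ≈ 0.4527.
%ΔY = (106,282 − 77,000)/[(77,000+106,282)/2] = 29282/91641 ≈ 0.3195.
E_I = %ΔQ/%ΔY ≈ 1.417.
E_I > 1: normal good (luxury).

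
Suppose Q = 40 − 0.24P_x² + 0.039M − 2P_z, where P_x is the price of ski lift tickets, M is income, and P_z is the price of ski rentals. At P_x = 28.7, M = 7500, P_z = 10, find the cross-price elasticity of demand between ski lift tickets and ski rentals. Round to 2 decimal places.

Q = 40 − 0.24(28.7)² + 0.039(7500) − 2(10) = 40 − 197.6856 + 292.5 − 20 = 114.8144.
∂Q/∂P_z = −2, so E_xy = -2·(10/114.8144) ≈ -0.17.
E_xy < 0: the goods are complements.

-0.17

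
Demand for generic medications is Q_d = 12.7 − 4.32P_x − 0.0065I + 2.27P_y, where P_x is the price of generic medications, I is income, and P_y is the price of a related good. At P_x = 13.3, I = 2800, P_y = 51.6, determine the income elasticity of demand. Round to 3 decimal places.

At the given point, Q_d = 12.7 − 4.32(13.3) − 0.0065(2800) + 2.27(51.6) = 12.7 − 57.456 − 18.2 + 117.132 = 54.176.
∂Q_d/∂I = −0.0065, so E_I = -0.0065·(2800/54.176) ≈ -0.336.
E_I < 0: inferior good.

-0.336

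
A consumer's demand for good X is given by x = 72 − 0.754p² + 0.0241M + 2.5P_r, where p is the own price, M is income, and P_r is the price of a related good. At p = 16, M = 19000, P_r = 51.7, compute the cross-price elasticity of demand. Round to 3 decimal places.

At the given point, x = 72 − 0.754(16)² + 0.0241(19000) + 2.5(51.7) = 72 − 193.024 + 457.9 + 129.25 = 466.126.
∂x/∂P_r = +2.5, so E_xy = 2.5·(51.7/466.126) ≈ 0.277.
E_xy > 0: the goods are substitutes.

0.277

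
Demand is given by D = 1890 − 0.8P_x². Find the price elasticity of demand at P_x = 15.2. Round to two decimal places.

At P_x = 15.2, D = 1705.168.
dD/dP_x = −2·0.8·P_x = −24.32.
Point elasticity E = (dD/dP_x)·(P_x/D) = -24.32 × 15.2/1705.168 ≈ -0.22.
|E| < 1, so demand is inelastic at this price.

-0.22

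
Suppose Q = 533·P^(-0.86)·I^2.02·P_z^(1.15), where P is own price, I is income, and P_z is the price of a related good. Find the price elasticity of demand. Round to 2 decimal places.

-0.86

For a Cobb–Douglas (constant-elasticity) form Q = A·P^α·…, the elasticity with respect to P equals the exponent α at every point.
Here the exponent on P is -0.86, so the price elasticity of demand is -0.86.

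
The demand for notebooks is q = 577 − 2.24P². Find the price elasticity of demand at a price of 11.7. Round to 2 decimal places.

-2.27

At P = 11.7, q = 270.3664.
dq/dP = −2·2.24·P = −52.416.
Point elasticity E = (dq/dP)·(P/q) = -52.416 × 11.7/270.3664 ≈ -2.27.
|E| > 1, so demand is elastic at this price.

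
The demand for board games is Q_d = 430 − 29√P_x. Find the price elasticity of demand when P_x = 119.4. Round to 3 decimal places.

At P_x = 119.4, Q_d = 113.1161.
dQ_d/dP_x = −29/(2√P_x) = −29/(2·10.927).
Point elasticity E = (dQ_d/dP_x)·(P_x/Q_d) = -1.327 × 119.4/113.1161 ≈ -1.401.
|E| > 1, so demand is elastic at this price.

-1.401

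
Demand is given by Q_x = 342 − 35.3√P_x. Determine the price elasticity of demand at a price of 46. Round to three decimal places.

At P_x = 46, Q_x = 102.5838.
dQ_x/dP_x = −35.3/(2√P_x) = −35.3/(2·6.7823).
Point elasticity E = (dQ_x/dP_x)·(P_x/Q_x) = -2.6024 × 46/102.5838 ≈ -1.167.
|E| > 1, so demand is elastic at this price.

-1.167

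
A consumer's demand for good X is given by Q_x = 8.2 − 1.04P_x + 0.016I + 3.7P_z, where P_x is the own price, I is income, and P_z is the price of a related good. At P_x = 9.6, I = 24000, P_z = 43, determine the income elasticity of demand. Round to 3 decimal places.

0.709

Q_x = 8.2 − 1.04(9.6) + 0.016(24000) + 3.7(43) = 8.2 − 9.984 + 384 + 159.1 = 541.316.
∂Q_x/∂I = +0.016, so E_I = 0.016·(24000/541.316) ≈ 0.709.
E_I ∈ (0,1): normal good (necessity).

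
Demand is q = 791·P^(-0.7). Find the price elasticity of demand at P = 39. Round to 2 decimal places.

-0.70

For a Cobb–Douglas (constant-elasticity) form q = A·P^α·…, the elasticity with respect to P equals the exponent α at every point.
Here the exponent on P is -0.7, so the price elasticity of demand is -0.70.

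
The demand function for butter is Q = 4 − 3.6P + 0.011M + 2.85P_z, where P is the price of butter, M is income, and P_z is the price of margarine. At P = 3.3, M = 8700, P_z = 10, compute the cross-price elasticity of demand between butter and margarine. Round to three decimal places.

0.245

At the given point, Q = 4 − 3.6(3.3) + 0.011(8700) + 2.85(10) = 4 − 11.88 + 95.7 + 28.5 = 116.32.
∂Q/∂P_z = +2.85, so E_xy = 2.85·(10/116.32) ≈ 0.245.
E_xy > 0: the goods are substitutes.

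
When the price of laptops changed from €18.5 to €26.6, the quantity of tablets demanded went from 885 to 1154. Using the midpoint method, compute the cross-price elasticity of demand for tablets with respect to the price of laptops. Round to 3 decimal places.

0.735

%ΔQ_x = (1154 − 885)/[(885+1154)/2] = 269/1019.5 ≈ 0.2639.
%ΔP_y = (26.6 − 18.5)/[(18.5+26.6)/2] ≈ 0.3592.
E_xy = 0.2639/0.3592 ≈ 0.735.
E_xy > 0, so tablets and laptops are substitutes.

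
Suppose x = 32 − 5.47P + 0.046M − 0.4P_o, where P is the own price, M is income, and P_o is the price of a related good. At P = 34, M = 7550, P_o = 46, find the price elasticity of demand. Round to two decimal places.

-1.06

x = 32 − 5.47(34) + 0.046(7550) − 0.4(46) = 32 − 185.98 + 347.3 − 18.4 = 174.92.
∂x/∂P = −5.47, so E_p = (−5.47)·(34/174.92) ≈ -1.06.
|E_p| > 1: demand is elastic.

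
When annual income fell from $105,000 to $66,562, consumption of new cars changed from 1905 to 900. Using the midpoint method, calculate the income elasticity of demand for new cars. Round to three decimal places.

1.599

%ΔQ = (900 − 1905)/[(1905+900)/2] = -1005/1402.5 ≈ -0.7166.
%ΔI = (66,562 − 105,000)/[(105,000+66,562)/2] = -38438/85781 ≈ -0.4481.
E_I = %ΔQ/%ΔI ≈ 1.599.
E_I > 1: normal good (luxury).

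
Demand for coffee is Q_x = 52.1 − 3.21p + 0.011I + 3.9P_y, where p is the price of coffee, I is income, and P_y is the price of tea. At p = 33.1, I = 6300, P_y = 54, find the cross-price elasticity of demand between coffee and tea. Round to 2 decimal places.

Evaluating quantity at (p, I, P_y) gives Q_x = 52.1 − 3.21(33.1) + 0.011(6300) + 3.9(54) = 52.1 − 106.251 + 69.3 + 210.6 = 225.749.
∂Q_x/∂P_y = +3.9, so E_xy = 3.9·(54/225.749) ≈ 0.93.
E_xy > 0: the goods are substitutes.

0.93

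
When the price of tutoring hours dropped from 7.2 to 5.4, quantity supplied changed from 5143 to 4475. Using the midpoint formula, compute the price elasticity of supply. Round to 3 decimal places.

%Δq = (4475 − 5143)/[(5143 + 4475)/2] = -668/4809 ≈ -0.1389.
%Δp = (5.4 − 7.2)/[(7.2 + 5.4)/2] = -1.8/6.3 ≈ -0.2857.
Arc elasticity E = %Δq/%Δp ≈ -0.1389/-0.2857 ≈ 0.486.
|E| < 1: supply is inelastic over this range.

0.486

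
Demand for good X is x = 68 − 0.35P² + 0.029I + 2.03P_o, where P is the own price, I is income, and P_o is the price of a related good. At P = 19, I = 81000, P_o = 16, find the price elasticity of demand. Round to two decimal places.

At the given point, x = 68 − 0.35(19)² + 0.029(81000) + 2.03(16) = 68 − 126.35 + 2349 + 32.48 = 2323.13.
∂x/∂P = −2·0.35·P = -13.3, so E_p = -13.3·(19/2323.13) ≈ -0.11.
|E_p| < 1: demand is inelastic.

-0.11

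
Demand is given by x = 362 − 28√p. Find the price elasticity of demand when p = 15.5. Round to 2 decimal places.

At p = 15.5, x = 251.7639.
dx/dp = −28/(2√p) = −28/(2·3.937).
Point elasticity E = (dx/dp)·(p/x) = -3.556 × 15.5/251.7639 ≈ -0.22.
|E| < 1, so demand is inelastic at this price.

-0.22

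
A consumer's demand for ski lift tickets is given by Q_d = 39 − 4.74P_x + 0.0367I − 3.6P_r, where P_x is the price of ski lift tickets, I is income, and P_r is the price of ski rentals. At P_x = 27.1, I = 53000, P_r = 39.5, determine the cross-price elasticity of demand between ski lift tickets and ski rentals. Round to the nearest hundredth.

Q_d = 39 − 4.74(27.1) + 0.0367(53000) − 3.6(39.5) = 39 − 128.454 + 1945.1 − 142.2 = 1713.446.
∂Q_d/∂P_r = −3.6, so E_xy = -3.6·(39.5/1713.446) ≈ -0.08.
E_xy < 0: the goods are complements.

-0.08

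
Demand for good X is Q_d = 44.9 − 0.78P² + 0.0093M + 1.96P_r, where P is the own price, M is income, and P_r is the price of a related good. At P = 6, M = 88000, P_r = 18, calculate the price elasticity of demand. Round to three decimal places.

First evaluate Q_d: 44.9 − 0.78(6)² + 0.0093(88000) + 1.96(18) = 44.9 − 28.08 + 818.4 + 35.28 = 870.5.
∂Q_d/∂P = −2·0.78·P = -9.36, so E_p = -9.36·(6/870.5) ≈ -0.065.
|E_p| < 1: demand is inelastic.

-0.065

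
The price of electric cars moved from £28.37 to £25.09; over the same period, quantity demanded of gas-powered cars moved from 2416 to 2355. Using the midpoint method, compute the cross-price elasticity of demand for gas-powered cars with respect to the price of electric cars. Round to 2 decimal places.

0.21

%ΔQ_x = (2355 − 2416)/[(2416+2355)/2] = -61/2385.5 ≈ -0.0256.
%ΔP_y = (25.09 − 28.37)/[(28.37+25.09)/2] ≈ -0.1227.
E_xy = -0.0256/-0.1227 ≈ 0.21.
E_xy > 0, so gas-powered cars and electric cars are substitutes.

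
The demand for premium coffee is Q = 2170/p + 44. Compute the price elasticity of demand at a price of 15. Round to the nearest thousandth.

At p = 15, Q = 188.6667.
dQ/dp = −2170/p² = −9.6444.
Point elasticity E = (dQ/dp)·(p/Q) = -9.6444 × 15/188.6667 ≈ -0.767.
|E| < 1, so demand is inelastic at this price.

-0.767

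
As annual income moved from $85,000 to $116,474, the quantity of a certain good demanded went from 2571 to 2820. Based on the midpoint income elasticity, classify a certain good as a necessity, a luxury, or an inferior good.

necessity

%ΔQ = (2820 − 2571)/[(2571+2820)/2] = 249/2695.5 ≈ 0.0924.
%ΔI = (116,474 − 85,000)/[(85,000+116,474)/2] = 31474/100737 ≈ 0.3124.
E_I = %ΔQ/%ΔI ≈ 0.296.
E_I ∈ (0,1): normal good (necessity).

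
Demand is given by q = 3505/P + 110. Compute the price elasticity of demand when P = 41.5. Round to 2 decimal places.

-0.43

At P = 41.5, q = 194.4578.
dq/dP = −3505/P² = −2.0351.
Point elasticity E = (dq/dP)·(P/q) = -2.0351 × 41.5/194.4578 ≈ -0.43.
|E| < 1, so demand is inelastic at this price.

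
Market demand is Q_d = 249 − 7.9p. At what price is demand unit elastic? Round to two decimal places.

15.76

For linear demand Q_d = a − bp, E = −bp/(a − bp). |E| = 1 ⇒ bp = a − bp ⇒ p = a/(2b).
p = 249/(2·7.9) ≈ 15.76.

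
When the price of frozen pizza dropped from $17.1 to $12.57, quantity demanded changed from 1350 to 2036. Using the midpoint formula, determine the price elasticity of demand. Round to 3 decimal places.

-1.327

%Δq = (2036 − 1350)/[(1350 + 2036)/2] = 686/1693 ≈ 0.4052.
%ΔP = (12.57 − 17.1)/[(17.1 + 12.57)/2] = -4.53/14.835 ≈ -0.3054.
Arc elasticity E = %Δq/%ΔP ≈ 0.4052/-0.3054 ≈ -1.327.
|E| > 1: demand is elastic over this range.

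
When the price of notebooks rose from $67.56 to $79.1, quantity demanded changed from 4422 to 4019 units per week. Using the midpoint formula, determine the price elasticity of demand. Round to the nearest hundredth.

%Δq = (4019 − 4422)/[(4422 + 4019)/2] = -403/4220.5 ≈ -0.0955.
%ΔP = (79.1 − 67.56)/[(67.56 + 79.1)/2] = 11.54/73.33 ≈ 0.1574.
Arc elasticity E = %Δq/%ΔP ≈ -0.0955/0.1574 ≈ -0.61.
|E| < 1: demand is inelastic over this range.

-0.61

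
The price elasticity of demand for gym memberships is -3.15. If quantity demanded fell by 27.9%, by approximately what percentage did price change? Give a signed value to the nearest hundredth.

%ΔQ ≈ E × %ΔP ⇒ %ΔP = %ΔQ / E = (-27.9%)/(-3.15) ≈ 8.86%.

8.86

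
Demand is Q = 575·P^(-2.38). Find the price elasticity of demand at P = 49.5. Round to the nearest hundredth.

For a Cobb–Douglas (constant-elasticity) form Q = A·P^α·…, the elasticity with respect to P equals the exponent α at every point.
Here the exponent on P is -2.38, so the price elasticity of demand is -2.38.

-2.38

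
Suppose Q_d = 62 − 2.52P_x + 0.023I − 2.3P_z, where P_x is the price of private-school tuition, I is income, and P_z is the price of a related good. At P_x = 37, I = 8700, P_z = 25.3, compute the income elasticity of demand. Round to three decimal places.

First evaluate Q_d: 62 − 2.52(37) + 0.023(8700) − 2.3(25.3) = 62 − 93.24 + 200.1 − 58.19 = 110.67.
∂Q_d/∂I = +0.023, so E_I = 0.023·(8700/110.67) ≈ 1.808.
E_I > 1: normal good (luxury).

1.808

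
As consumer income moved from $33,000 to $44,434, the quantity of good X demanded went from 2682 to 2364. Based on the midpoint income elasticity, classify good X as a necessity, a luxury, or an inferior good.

inferior

%ΔQ = (2364 − 2682)/[(2682+2364)/2] = -318/2523 ≈ -0.1260.
%ΔI = (44,434 − 33,000)/[(33,000+44,434)/2] = 11434/38717 ≈ 0.2953.
E_I = %ΔQ/%ΔI ≈ -0.427.
E_I < 0: inferior good.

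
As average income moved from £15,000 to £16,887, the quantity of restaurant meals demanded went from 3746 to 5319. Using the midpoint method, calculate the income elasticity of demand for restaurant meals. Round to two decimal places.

%ΔQ = (5319 − 3746)/[(3746+5319)/2] = 1573/4532.5 ≈ 0.3470.
%ΔI = (16,887 − 15,000)/[(15,000+16,887)/2] = 1887/15943.5 ≈ 0.1184.
E_I = %ΔQ/%ΔI ≈ 2.93.
E_I > 1: normal good (luxury).

2.93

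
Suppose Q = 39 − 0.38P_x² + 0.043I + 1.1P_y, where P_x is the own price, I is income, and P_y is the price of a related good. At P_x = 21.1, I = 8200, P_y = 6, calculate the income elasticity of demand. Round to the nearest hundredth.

1.54

First evaluate Q: 39 − 0.38(21.1)² + 0.043(8200) + 1.1(6) = 39 − 169.1798 + 352.6 + 6.6 = 229.0202.
∂Q/∂I = +0.043, so E_I = 0.043·(8200/229.0202) ≈ 1.54.
E_I > 1: normal good (luxury).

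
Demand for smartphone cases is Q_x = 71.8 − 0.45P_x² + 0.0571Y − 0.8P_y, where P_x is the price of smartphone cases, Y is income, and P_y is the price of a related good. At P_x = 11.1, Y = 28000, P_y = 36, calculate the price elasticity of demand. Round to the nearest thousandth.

-0.070

At the given point, Q_x = 71.8 − 0.45(11.1)² + 0.0571(28000) − 0.8(36) = 71.8 − 55.4445 + 1598.8 − 28.8 = 1586.3555.
∂Q_x/∂P_x = −2·0.45·P_x = -9.99, so E_p = -9.99·(11.1/1586.3555) ≈ -0.070.
|E_p| < 1: demand is inelastic.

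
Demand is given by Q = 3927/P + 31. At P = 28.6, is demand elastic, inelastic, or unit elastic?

At P = 28.6, Q = 168.3077.
dQ/dP = −3927/P² = −4.801.
Point elasticity E = (dQ/dP)·(P/Q) = -4.801 × 28.6/168.3077 ≈ -0.816.
|E| ≈ 0.816 < 1, so demand is inelastic.

inelastic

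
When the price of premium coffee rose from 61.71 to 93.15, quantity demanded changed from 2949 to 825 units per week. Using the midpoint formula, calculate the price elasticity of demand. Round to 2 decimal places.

-2.77

%Δq = (825 − 2949)/[(2949 + 825)/2] = -2124/1887 ≈ -1.1256.
%Δp = (93.15 − 61.71)/[(61.71 + 93.15)/2] = 31.44/77.43 ≈ 0.4060.
Arc elasticity E = %Δq/%Δp ≈ -1.1256/0.4060 ≈ -2.77.
|E| > 1: demand is elastic over this range.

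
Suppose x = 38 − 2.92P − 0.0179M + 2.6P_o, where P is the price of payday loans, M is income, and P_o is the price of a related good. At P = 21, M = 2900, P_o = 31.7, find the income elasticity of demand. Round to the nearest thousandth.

-7.220

Substituting, x = 38 − 2.92(21) − 0.0179(2900) + 2.6(31.7) = 38 − 61.32 − 51.91 + 82.42 = 7.19.
∂x/∂M = −0.0179, so E_I = -0.0179·(2900/7.19) ≈ -7.220.
E_I < 0: inferior good.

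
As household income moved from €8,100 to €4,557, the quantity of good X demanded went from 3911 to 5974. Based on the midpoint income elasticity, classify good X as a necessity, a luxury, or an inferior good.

inferior

%ΔQ = (5974 − 3911)/[(3911+5974)/2] = 2063/4942.5 ≈ 0.4174.
%ΔM = (4,557 − 8,100)/[(8,100+4,557)/2] = -3543/6328.5 ≈ -0.5598.
E_I = %ΔQ/%ΔM ≈ -0.746.
E_I < 0: inferior good.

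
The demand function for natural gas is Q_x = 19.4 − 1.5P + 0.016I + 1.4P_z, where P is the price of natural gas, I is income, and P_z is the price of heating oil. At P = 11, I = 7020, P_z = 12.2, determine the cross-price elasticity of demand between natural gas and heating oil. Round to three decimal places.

0.129

Evaluating quantity at (P, I, P_z) gives Q_x = 19.4 − 1.5(11) + 0.016(7020) + 1.4(12.2) = 19.4 − 16.5 + 112.32 + 17.08 = 132.3.
∂Q_x/∂P_z = +1.4, so E_xy = 1.4·(12.2/132.3) ≈ 0.129.
E_xy > 0: the goods are substitutes.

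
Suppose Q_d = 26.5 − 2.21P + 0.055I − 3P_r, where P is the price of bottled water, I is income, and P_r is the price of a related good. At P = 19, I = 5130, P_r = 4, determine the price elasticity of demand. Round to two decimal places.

Substituting, Q_d = 26.5 − 2.21(19) + 0.055(5130) − 3(4) = 26.5 − 41.99 + 282.15 − 12 = 254.66.
∂Q_d/∂P = −2.21, so E_p = (−2.21)·(19/254.66) ≈ -0.16.
|E_p| < 1: demand is inelastic.

-0.16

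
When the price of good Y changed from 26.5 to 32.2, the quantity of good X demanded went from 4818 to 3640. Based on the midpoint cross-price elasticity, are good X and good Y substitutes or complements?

%ΔQ_x = (3640 − 4818)/[(4818+3640)/2] = -1178/4229 ≈ -0.2786.
%ΔP_y = (32.2 − 26.5)/[(26.5+32.2)/2] ≈ 0.1942.
E_xy = -0.2786/0.1942 ≈ -1.434.
E_xy < 0, so the goods are complements.

complements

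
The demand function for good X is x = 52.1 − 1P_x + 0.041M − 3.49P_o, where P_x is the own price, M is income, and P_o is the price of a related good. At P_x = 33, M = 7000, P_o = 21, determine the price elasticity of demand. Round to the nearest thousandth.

At the given point, x = 52.1 − 1(33) + 0.041(7000) − 3.49(21) = 52.1 − 33 + 287 − 73.29 = 232.81.
∂x/∂P_x = −1, so E_p = (−1)·(33/232.81) ≈ -0.142.
|E_p| < 1: demand is inelastic.

-0.142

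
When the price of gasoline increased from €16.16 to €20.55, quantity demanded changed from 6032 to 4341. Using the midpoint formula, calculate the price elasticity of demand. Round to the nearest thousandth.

%ΔQ = (4341 − 6032)/[(6032 + 4341)/2] = -1691/5186.5 ≈ -0.3260.
%ΔP = (20.55 − 16.16)/[(16.16 + 20.55)/2] = 4.39/18.355 ≈ 0.2392.
Arc elasticity E = %ΔQ/%ΔP ≈ -0.3260/0.2392 ≈ -1.363.
|E| > 1: demand is elastic over this range.

-1.363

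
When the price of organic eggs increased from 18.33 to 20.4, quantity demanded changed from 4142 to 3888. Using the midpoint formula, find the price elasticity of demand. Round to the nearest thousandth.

%ΔQ = (3888 − 4142)/[(4142 + 3888)/2] = -254/4015 ≈ -0.0633.
%ΔP = (20.4 − 18.33)/[(18.33 + 20.4)/2] = 2.07/19.365 ≈ 0.1069.
Arc elasticity E = %ΔQ/%ΔP ≈ -0.0633/0.1069 ≈ -0.592.
|E| < 1: demand is inelastic over this range.

-0.592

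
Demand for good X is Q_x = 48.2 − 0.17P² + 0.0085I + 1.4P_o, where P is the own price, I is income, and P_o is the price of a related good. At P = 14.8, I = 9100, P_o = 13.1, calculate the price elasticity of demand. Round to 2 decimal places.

-0.70

Q_x = 48.2 − 0.17(14.8)² + 0.0085(9100) + 1.4(13.1) = 48.2 − 37.2368 + 77.35 + 18.34 = 106.6532.
∂Q_x/∂P = −2·0.17·P = -5.032, so E_p = -5.032·(14.8/106.6532) ≈ -0.70.
|E_p| < 1: demand is inelastic.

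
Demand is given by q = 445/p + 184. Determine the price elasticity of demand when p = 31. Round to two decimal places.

-0.07

At p = 31, q = 198.3548.
dq/dp = −445/p² = −0.4631.
Point elasticity E = (dq/dp)·(p/q) = -0.4631 × 31/198.3548 ≈ -0.07.
|E| < 1, so demand is inelastic at this price.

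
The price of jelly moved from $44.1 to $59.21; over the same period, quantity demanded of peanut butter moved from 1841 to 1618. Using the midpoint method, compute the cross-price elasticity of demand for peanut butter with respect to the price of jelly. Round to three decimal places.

-0.441

%ΔQ_x = (1618 − 1841)/[(1841+1618)/2] = -223/1729.5 ≈ -0.1289.
%ΔP_y = (59.21 − 44.1)/[(44.1+59.21)/2] ≈ 0.2925.
E_xy = -0.1289/0.2925 ≈ -0.441.
E_xy < 0, so peanut butter and jelly are complements.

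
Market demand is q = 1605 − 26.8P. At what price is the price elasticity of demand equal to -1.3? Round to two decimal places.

33.85

Set −bP/(a − bP) = −1.3 ⇒ bP = 1.3(a − bP) ⇒ bP(1+1.3) = 1.3·a.
P = 1.3·1605/(26.8·2.3) ≈ 33.85.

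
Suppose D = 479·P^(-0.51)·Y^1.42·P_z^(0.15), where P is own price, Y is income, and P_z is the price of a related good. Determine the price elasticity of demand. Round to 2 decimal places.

-0.51

For a Cobb–Douglas (constant-elasticity) form D = A·P^α·…, the elasticity with respect to P equals the exponent α at every point.
Here the exponent on P is -0.51, so the price elasticity of demand is -0.51.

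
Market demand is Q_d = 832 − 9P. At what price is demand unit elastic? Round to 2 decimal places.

46.22

For linear demand Q_d = a − bP, E = −bP/(a − bP). |E| = 1 ⇒ bP = a − bP ⇒ P = a/(2b).
P = 832/(2·9) ≈ 46.22.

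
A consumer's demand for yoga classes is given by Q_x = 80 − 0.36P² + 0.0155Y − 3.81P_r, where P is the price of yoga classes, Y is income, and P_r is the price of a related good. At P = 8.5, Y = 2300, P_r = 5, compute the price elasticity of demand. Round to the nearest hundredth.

First evaluate Q_x: 80 − 0.36(8.5)² + 0.0155(2300) − 3.81(5) = 80 − 26.01 + 35.65 − 19.05 = 70.59.
∂Q_x/∂P = −2·0.36·P = -6.12, so E_p = -6.12·(8.5/70.59) ≈ -0.74.
|E_p| < 1: demand is inelastic.

-0.74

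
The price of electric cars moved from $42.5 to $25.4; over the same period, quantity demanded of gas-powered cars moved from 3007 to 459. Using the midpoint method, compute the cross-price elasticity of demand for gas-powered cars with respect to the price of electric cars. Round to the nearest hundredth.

%ΔQ_x = (459 − 3007)/[(3007+459)/2] = -2548/1733 ≈ -1.4703.
%ΔP_y = (25.4 − 42.5)/[(42.5+25.4)/2] ≈ -0.5037.
E_xy = -1.4703/-0.5037 ≈ 2.92.
E_xy > 0, so gas-powered cars and electric cars are substitutes.

2.92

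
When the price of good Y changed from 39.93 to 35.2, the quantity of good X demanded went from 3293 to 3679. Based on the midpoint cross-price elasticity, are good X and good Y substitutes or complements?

%ΔQ_x = (3679 − 3293)/[(3293+3679)/2] = 386/3486 ≈ 0.1107.
%ΔP_y = (35.2 − 39.93)/[(39.93+35.2)/2] ≈ -0.1259.
E_xy = 0.1107/-0.1259 ≈ -0.879.
E_xy < 0, so the goods are complements.

complements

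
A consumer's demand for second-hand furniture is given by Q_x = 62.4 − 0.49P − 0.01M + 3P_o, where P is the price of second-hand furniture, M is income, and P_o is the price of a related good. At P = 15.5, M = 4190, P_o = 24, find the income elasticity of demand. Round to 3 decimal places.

-0.493

First evaluate Q_x: 62.4 − 0.49(15.5) − 0.01(4190) + 3(24) = 62.4 − 7.595 − 41.9 + 72 = 84.905.
∂Q_x/∂M = −0.01, so E_I = -0.01·(4190/84.905) ≈ -0.493.
E_I < 0: inferior good.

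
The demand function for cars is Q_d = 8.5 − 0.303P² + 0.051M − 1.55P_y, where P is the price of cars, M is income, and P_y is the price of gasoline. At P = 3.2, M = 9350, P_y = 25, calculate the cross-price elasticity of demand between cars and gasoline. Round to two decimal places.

Q_d = 8.5 − 0.303(3.2)² + 0.051(9350) − 1.55(25) = 8.5 − 3.1027 + 476.85 − 38.75 = 443.4973.
∂Q_d/∂P_y = −1.55, so E_xy = -1.55·(25/443.4973) ≈ -0.09.
E_xy < 0: the goods are complements.

-0.09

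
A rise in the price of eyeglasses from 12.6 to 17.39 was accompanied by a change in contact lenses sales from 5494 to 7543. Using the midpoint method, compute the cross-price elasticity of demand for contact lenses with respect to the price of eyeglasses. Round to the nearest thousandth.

0.984

%ΔQ_x = (7543 − 5494)/[(5494+7543)/2] = 2049/6518.5 ≈ 0.3143.
%ΔP_y = (17.39 − 12.6)/[(12.6+17.39)/2] ≈ 0.3194.
E_xy = 0.3143/0.3194 ≈ 0.984.
E_xy > 0, so contact lenses and eyeglasses are substitutes.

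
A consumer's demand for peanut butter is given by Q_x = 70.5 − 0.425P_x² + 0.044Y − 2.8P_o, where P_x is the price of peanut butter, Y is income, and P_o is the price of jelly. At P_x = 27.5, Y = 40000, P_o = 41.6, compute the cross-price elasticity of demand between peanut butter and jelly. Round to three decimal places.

Evaluating quantity at (P_x, Y, P_o) gives Q_x = 70.5 − 0.425(27.5)² + 0.044(40000) − 2.8(41.6) = 70.5 − 321.4063 + 1760 − 116.48 = 1392.6138.
∂Q_x/∂P_o = −2.8, so E_xy = -2.8·(41.6/1392.6138) ≈ -0.084.
E_xy < 0: the goods are complements.

-0.084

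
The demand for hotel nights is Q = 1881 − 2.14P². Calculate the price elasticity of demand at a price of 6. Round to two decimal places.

-0.09

At P = 6, Q = 1803.96.
dQ/dP = −2·2.14·P = −25.68.
Point elasticity E = (dQ/dP)·(P/Q) = -25.68 × 6/1803.96 ≈ -0.09.
|E| < 1, so demand is inelastic at this price.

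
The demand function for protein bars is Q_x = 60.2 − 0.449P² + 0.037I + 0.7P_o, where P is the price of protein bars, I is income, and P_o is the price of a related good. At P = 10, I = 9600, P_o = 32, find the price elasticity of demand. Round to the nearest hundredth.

-0.23

Evaluating quantity at (P, I, P_o) gives Q_x = 60.2 − 0.449(10)² + 0.037(9600) + 0.7(32) = 60.2 − 44.9 + 355.2 + 22.4 = 392.9.
∂Q_x/∂P = −2·0.449·P = -8.98, so E_p = -8.98·(10/392.9) ≈ -0.23.
|E_p| < 1: demand is inelastic.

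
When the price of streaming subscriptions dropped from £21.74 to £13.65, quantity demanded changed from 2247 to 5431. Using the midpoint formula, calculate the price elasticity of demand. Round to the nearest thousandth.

%ΔQ = (5431 − 2247)/[(2247 + 5431)/2] = 3184/3839 ≈ 0.8294.
%Δp = (13.65 − 21.74)/[(21.74 + 13.65)/2] = -8.09/17.695 ≈ -0.4572.
Arc elasticity E = %ΔQ/%Δp ≈ 0.8294/-0.4572 ≈ -1.814.
|E| > 1: demand is elastic over this range.

-1.814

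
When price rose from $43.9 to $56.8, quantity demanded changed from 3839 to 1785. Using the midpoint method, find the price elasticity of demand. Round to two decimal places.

-2.85

%ΔQ = (1785 − 3839)/[(3839 + 1785)/2] = -2054/2812 ≈ -0.7304.
%ΔP = (56.8 − 43.9)/[(43.9 + 56.8)/2] = 12.9/50.35 ≈ 0.2562.
Arc elasticity E = %ΔQ/%ΔP ≈ -0.7304/0.2562 ≈ -2.85.
|E| > 1: demand is elastic over this range.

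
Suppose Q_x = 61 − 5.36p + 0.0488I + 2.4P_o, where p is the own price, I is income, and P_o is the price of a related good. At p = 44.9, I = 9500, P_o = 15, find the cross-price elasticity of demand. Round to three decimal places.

Substituting, Q_x = 61 − 5.36(44.9) + 0.0488(9500) + 2.4(15) = 61 − 240.664 + 463.6 + 36 = 319.936.
∂Q_x/∂P_o = +2.4, so E_xy = 2.4·(15/319.936) ≈ 0.113.
E_xy > 0: the goods are substitutes.

0.113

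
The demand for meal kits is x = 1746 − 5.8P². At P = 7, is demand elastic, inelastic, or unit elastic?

At P = 7, x = 1461.8.
dx/dP = −2·5.8·P = −81.2.
Point elasticity E = (dx/dP)·(P/x) = -81.2 × 7/1461.8 ≈ -0.389.
|E| ≈ 0.389 < 1, so demand is inelastic.

inelastic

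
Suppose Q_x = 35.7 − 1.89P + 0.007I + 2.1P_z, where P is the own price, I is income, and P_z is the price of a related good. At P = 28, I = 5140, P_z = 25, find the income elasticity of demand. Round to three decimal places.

First evaluate Q_x: 35.7 − 1.89(28) + 0.007(5140) + 2.1(25) = 35.7 − 52.92 + 35.98 + 52.5 = 71.26.
∂Q_x/∂I = +0.007, so E_I = 0.007·(5140/71.26) ≈ 0.505.
E_I ∈ (0,1): normal good (necessity).

0.505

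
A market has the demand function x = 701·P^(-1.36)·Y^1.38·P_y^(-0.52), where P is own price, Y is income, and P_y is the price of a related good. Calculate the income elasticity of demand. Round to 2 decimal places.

For a Cobb–Douglas (constant-elasticity) form x = A·Y^α·…, the elasticity with respect to Y equals the exponent α at every point.
Here the exponent on Y is 1.38, so the income elasticity of demand is 1.38.

1.38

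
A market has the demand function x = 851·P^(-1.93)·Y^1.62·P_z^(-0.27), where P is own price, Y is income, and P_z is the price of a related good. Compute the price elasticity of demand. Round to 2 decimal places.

For a Cobb–Douglas (constant-elasticity) form x = A·P^α·…, the elasticity with respect to P equals the exponent α at every point.
Here the exponent on P is -1.93, so the price elasticity of demand is -1.93.

-1.93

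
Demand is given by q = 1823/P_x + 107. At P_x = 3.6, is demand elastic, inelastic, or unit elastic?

inelastic

At P_x = 3.6, q = 613.3889.
dq/dP_x = −1823/P_x² = −140.6636.
Point elasticity E = (dq/dP_x)·(P_x/q) = -140.6636 × 3.6/613.3889 ≈ -0.826.
|E| ≈ 0.826 < 1, so demand is inelastic.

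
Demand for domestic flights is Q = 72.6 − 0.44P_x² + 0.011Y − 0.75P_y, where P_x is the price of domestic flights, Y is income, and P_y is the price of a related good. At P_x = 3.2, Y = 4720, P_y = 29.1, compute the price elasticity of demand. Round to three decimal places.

Substituting, Q = 72.6 − 0.44(3.2)² + 0.011(4720) − 0.75(29.1) = 72.6 − 4.5056 + 51.92 − 21.825 = 98.1894.
∂Q/∂P_x = −2·0.44·P_x = -2.816, so E_p = -2.816·(3.2/98.1894) ≈ -0.092.
|E_p| < 1: demand is inelastic.

-0.092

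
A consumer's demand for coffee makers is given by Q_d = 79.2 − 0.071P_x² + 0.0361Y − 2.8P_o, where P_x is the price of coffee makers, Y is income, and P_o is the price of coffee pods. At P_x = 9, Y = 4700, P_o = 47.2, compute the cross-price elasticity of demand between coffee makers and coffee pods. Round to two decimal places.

-1.19

Evaluating quantity at (P_x, Y, P_o) gives Q_d = 79.2 − 0.071(9)² + 0.0361(4700) − 2.8(47.2) = 79.2 − 5.751 + 169.67 − 132.16 = 110.959.
∂Q_d/∂P_o = −2.8, so E_xy = -2.8·(47.2/110.959) ≈ -1.19.
E_xy < 0: the goods are complements.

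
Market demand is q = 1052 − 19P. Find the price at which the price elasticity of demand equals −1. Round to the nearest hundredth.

27.68

For linear demand q = a − bP, E = −bP/(a − bP). |E| = 1 ⇒ bP = a − bP ⇒ P = a/(2b).
P = 1052/(2·19) ≈ 27.68.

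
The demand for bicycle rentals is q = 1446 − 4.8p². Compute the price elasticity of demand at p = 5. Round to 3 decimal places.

At p = 5, q = 1326.
dq/dp = −2·4.8·p = −48.
Point elasticity E = (dq/dp)·(p/q) = -48 × 5/1326 ≈ -0.181.
|E| < 1, so demand is inelastic at this price.

-0.181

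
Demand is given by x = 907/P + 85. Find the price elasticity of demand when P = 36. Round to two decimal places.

At P = 36, x = 110.1944.
dx/dP = −907/P² = −0.6998.
Point elasticity E = (dx/dP)·(P/x) = -0.6998 × 36/110.1944 ≈ -0.23.
|E| < 1, so demand is inelastic at this price.

-0.23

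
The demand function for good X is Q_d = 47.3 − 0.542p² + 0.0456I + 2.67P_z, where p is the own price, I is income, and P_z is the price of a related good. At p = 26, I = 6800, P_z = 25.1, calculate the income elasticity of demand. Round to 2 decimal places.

5.35

Substituting, Q_d = 47.3 − 0.542(26)² + 0.0456(6800) + 2.67(25.1) = 47.3 − 366.392 + 310.08 + 67.017 = 58.005.
∂Q_d/∂I = +0.0456, so E_I = 0.0456·(6800/58.005) ≈ 5.35.
E_I > 1: normal good (luxury).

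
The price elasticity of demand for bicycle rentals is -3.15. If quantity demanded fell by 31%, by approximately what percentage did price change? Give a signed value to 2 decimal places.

9.84

%ΔQ ≈ E × %ΔP ⇒ %ΔP = %ΔQ / E = (-31%)/(-3.15) ≈ 9.84%.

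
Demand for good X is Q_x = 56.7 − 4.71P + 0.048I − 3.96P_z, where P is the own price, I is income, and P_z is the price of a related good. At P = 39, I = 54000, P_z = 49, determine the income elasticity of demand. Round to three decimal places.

1.141

At the given point, Q_x = 56.7 − 4.71(39) + 0.048(54000) − 3.96(49) = 56.7 − 183.69 + 2592 − 194.04 = 2270.97.
∂Q_x/∂I = +0.048, so E_I = 0.048·(54000/2270.97) ≈ 1.141.
E_I > 1: normal good (luxury).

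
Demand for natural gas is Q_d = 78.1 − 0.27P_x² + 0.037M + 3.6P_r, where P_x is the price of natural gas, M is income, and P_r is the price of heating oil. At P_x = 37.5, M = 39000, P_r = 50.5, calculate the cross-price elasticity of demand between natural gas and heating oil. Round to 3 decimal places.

Q_d = 78.1 − 0.27(37.5)² + 0.037(39000) + 3.6(50.5) = 78.1 − 379.6875 + 1443 + 181.8 = 1323.2125.
∂Q_d/∂P_r = +3.6, so E_xy = 3.6·(50.5/1323.2125) ≈ 0.137.
E_xy > 0: the goods are substitutes.

0.137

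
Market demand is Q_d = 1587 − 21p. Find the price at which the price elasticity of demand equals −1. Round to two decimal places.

For linear demand Q_d = a − bp, E = −bp/(a − bp). |E| = 1 ⇒ bp = a − bp ⇒ p = a/(2b).
p = 1587/(2·21) ≈ 37.79.

37.79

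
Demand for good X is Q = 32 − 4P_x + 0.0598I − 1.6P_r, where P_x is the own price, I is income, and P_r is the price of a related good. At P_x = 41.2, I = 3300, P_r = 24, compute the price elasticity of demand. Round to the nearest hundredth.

-6.30

Q = 32 − 4(41.2) + 0.0598(3300) − 1.6(24) = 32 − 164.8 + 197.34 − 38.4 = 26.14.
∂Q/∂P_x = −4, so E_p = (−4)·(41.2/26.14) ≈ -6.30.
|E_p| > 1: demand is elastic.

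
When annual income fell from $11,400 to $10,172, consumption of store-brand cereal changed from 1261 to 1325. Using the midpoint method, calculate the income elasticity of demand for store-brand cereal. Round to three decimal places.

-0.435

%ΔQ = (1325 − 1261)/[(1261+1325)/2] = 64/1293 ≈ 0.0495.
%ΔY = (10,172 − 11,400)/[(11,400+10,172)/2] = -1228/10786 ≈ -0.1139.
E_I = %ΔQ/%ΔY ≈ -0.435.
E_I < 0: inferior good.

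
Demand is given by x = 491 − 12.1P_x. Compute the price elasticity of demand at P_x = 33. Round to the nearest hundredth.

-4.35

At P_x = 33, x = 91.7.
dx/dP_x = −12.1.
Point elasticity E = (dx/dP_x)·(P_x/x) = -12.1 × 33/91.7 ≈ -4.35.
|E| > 1, so demand is elastic at this price.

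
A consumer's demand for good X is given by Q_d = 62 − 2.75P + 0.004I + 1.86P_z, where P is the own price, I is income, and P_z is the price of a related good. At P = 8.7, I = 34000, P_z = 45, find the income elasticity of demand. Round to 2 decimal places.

0.53

Evaluating quantity at (P, I, P_z) gives Q_d = 62 − 2.75(8.7) + 0.004(34000) + 1.86(45) = 62 − 23.925 + 136 + 83.7 = 257.775.
∂Q_d/∂I = +0.004, so E_I = 0.004·(34000/257.775) ≈ 0.53.
E_I ∈ (0,1): normal good (necessity).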